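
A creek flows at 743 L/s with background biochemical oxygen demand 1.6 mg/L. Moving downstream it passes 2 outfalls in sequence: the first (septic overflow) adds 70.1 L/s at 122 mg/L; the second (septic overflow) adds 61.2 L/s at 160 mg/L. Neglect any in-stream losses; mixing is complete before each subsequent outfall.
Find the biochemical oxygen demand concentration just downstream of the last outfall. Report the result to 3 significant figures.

Outfall 1: combined Q = 813.1 L/s; C = (743.0·1.600 + 70.10·122.0)/813.1 = 11.98 mg/L.
Outfall 2: combined Q = 874.3 L/s; C = (813.1·11.98 + 61.20·160.0)/874.3 = 22.34 mg/L.

22.3 mg/L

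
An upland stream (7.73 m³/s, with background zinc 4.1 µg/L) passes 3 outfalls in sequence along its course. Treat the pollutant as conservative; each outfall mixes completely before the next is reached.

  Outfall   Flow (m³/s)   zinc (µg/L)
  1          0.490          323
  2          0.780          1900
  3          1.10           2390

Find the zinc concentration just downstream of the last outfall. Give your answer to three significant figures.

426 µg/L

After outfall 1: Q = 7.730 + 0.4900 = 8.220 m³/s; C = (7.730·4.100 + 0.4900·323.0)/8.220 = 23.11 µg/L.
After outfall 2: Q = 8.220 + 0.7800 = 9.000 m³/s; C = (8.220·23.11 + 0.7800·1900)/9.000 = 185.8 µg/L.
After outfall 3: Q = 9.000 + 1.100 = 10.10 m³/s; C = (9.000·185.8 + 1.100·2390)/10.10 = 425.8 µg/L.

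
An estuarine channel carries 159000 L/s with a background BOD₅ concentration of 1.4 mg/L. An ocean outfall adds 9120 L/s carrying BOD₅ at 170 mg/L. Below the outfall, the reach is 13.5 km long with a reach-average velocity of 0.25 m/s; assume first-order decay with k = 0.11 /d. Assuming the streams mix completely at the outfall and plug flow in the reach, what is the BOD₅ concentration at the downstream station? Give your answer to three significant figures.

After mixing, C = (159000·1.400 + 9120·170.0) / 168100 = 1773000/168100 = 10.55 mg/L.
Travel time t = 13.5·1000 / 0.25 = 54000 s = 15.00 h.
Applying C = C₀e^(−kt): 10.55 × 0.9336 = 9.845 mg/L.

9.85 mg/L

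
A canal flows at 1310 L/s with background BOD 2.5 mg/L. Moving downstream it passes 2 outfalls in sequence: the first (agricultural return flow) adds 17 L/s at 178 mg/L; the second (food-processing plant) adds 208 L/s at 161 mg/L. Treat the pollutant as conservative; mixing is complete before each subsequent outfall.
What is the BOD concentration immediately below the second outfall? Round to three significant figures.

Outfall 1: combined Q = 1327 L/s; C = (1310·2.500 + 17.00·178.0)/1327 = 4.748 mg/L.
Outfall 2: combined Q = 1535 L/s; C = (1327·4.748 + 208.0·161.0)/1535 = 25.92 mg/L.

25.9 mg/L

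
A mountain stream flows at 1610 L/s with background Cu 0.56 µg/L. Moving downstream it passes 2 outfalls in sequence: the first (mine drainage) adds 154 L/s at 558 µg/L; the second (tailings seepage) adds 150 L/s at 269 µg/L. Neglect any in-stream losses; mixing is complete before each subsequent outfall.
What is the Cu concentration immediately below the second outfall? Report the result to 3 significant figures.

66.4 µg/L

Outfall 1: combined Q = 1764 L/s; C = (1610·0.5600 + 154.0·558.0)/1764 = 49.23 µg/L.
Outfall 2: combined Q = 1914 L/s; C = (1764·49.23 + 150.0·269.0)/1914 = 66.45 µg/L.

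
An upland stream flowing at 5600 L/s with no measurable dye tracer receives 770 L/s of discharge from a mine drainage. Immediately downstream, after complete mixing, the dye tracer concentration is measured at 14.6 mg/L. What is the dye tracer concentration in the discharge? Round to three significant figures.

Mass balance: 5600·0 + 770.0·Cₑ = 6370·14.60
→ Cₑ = (6370·14.60 − 5600·0) / 770.0 = 120.8 mg/L.

121 mg/L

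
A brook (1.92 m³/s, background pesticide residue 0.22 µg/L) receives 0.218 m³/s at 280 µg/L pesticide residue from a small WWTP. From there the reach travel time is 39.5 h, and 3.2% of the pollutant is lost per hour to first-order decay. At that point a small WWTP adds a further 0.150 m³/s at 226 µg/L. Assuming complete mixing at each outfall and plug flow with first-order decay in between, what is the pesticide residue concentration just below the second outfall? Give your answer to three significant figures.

22.3 µg/L

Conservation of mass: C = (1.920·0.2200 + 0.2180·280.0) / 2.138 = 61.46/2.138 = 28.75 µg/L; combined flow 2.138 m³/s.
3.2%/h lost → k = −ln(1 − 0.032) = 0.03252 h⁻¹.
Decay over the reach: 28.75·exp(−kt) = 28.75·0.2767 = 7.956 µg/L.
Second outfall: C = (2.138·7.956 + 0.1500·226.0)/2.288 = 22.25 µg/L.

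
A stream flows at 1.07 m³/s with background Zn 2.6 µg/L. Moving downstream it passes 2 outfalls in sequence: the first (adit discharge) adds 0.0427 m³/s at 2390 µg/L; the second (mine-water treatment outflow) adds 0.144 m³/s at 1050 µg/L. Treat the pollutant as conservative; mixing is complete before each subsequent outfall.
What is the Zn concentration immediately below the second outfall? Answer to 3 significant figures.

After outfall 1: Q = 1.070 + 0.04270 = 1.113 m³/s; C = (1.070·2.600 + 0.04270·2390)/1.113 = 94.22 µg/L.
After outfall 2: Q = 1.113 + 0.1440 = 1.257 m³/s; C = (1.113·94.22 + 0.1440·1050)/1.257 = 203.7 µg/L.

204 µg/L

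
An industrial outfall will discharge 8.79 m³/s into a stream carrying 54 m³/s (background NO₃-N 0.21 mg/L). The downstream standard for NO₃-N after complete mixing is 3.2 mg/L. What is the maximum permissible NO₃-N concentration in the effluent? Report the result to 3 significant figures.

21.6 mg/L

At the limit, (Qr·Cr + Qe·Cₑ)/(Qr + Qe) = 3.2:
Cₑ = (62.79·3.2 − 54.00·0.2100) / 8.790 = 21.57 mg/L.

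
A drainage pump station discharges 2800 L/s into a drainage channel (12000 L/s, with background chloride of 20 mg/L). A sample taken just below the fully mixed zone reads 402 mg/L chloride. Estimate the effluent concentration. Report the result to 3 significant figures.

2040 mg/L

Mass balance: 12000·20.00 + 2800·Cₑ = 14800·402.0
→ Cₑ = (14800·402.0 − 12000·20.00) / 2800 = 2039 mg/L.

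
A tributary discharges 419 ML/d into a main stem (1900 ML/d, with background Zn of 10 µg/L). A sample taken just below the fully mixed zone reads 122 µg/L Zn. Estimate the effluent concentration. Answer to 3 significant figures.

Mass balance: 1900·10.00 + 419.0·Cₑ = 2319·122.0
→ Cₑ = (2319·122.0 − 1900·10.00) / 419.0 = 629.9 µg/L.

630 µg/L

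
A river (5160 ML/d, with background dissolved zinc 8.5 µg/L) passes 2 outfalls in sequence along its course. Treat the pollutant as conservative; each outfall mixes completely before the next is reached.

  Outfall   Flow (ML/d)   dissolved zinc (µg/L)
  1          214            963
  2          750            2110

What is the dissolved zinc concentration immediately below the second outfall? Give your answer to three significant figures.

After outfall 1: Q = 5160 + 214.0 = 5374 ML/d; C = (5160·8.500 + 214.0·963.0)/5374 = 46.51 µg/L.
After outfall 2: Q = 5374 + 750.0 = 6124 ML/d; C = (5374·46.51 + 750.0·2110)/6124 = 299.2 µg/L.

299 µg/L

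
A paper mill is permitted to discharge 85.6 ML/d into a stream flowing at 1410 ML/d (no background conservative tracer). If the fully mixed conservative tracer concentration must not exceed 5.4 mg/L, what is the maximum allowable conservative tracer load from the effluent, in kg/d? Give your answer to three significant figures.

8080 kg/d

Mass balance at the limit: 1410·0 + 85.60·Cₑ = 1496·5.4 → Cₑ = 94.35 mg/L.
85.60 ML/d = 0.9907 m³/s. Load = 0.9907 m³/s × 94.35 g/m³ × 86 400 s/d = 8076 kg/d.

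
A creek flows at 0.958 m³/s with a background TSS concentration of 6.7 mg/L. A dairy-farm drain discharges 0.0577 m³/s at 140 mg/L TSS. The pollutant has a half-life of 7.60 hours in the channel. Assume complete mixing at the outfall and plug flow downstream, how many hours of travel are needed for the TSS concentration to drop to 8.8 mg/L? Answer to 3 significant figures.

Conservation of mass: C = (0.9580·6.700 + 0.05770·140.0) / 1.016 = 14.50/1.016 = 14.27 mg/L.
Half-life 7.60 h → k = ln 2 / 7.60 = 0.09120 h⁻¹ = 2.189 d⁻¹.
14.27·exp(−k·t) = 8.8 → t = ln(14.27/8.8)/k = 19090 s = 5.302 h.

5.30 h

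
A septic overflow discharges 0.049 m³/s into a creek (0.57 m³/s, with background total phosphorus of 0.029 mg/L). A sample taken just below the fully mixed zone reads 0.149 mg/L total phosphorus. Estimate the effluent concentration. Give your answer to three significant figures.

1.54 mg/L

Mass balance: 0.5700·0.02900 + 0.04900·Cₑ = 0.6190·0.1490
→ Cₑ = (0.6190·0.1490 − 0.5700·0.02900) / 0.04900 = 1.545 mg/L.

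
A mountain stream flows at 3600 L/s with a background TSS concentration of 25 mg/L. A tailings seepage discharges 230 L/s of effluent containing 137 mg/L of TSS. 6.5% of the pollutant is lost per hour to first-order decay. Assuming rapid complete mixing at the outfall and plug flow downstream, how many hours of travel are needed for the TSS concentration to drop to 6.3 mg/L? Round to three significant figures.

24.1 h

Mixed concentration C = ΣQC/ΣQ = (3600·25.00 + 230.0·137.0) / 3830 = 121500/3830 = 31.73 mg/L.
6.5%/h lost → k = −ln(1 − 0.065) = 0.06721 h⁻¹.
31.73·exp(−k·t) = 6.3 → t = ln(31.73/6.3)/k = 86590 s = 24.05 h.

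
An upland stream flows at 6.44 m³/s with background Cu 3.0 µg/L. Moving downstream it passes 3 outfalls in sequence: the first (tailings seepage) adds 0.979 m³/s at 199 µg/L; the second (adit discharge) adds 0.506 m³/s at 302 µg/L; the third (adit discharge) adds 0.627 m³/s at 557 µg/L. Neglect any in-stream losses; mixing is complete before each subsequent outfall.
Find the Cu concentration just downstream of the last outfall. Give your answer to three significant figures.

After outfall 1: Q = 6.440 + 0.9790 = 7.419 m³/s; C = (6.440·3.000 + 0.9790·199.0)/7.419 = 28.86 µg/L.
After outfall 2: Q = 7.419 + 0.5060 = 7.925 m³/s; C = (7.419·28.86 + 0.5060·302.0)/7.925 = 46.30 µg/L.
After outfall 3: Q = 7.925 + 0.6270 = 8.552 m³/s; C = (7.925·46.30 + 0.6270·557.0)/8.552 = 83.75 µg/L.

83.7 µg/L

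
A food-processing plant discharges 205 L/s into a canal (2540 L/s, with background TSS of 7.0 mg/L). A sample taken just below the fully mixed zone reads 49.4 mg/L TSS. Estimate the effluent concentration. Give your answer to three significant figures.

575 mg/L

Mass balance: 2540·7.000 + 205.0·Cₑ = 2745·49.40
→ Cₑ = (2745·49.40 − 2540·7.000) / 205.0 = 574.7 mg/L.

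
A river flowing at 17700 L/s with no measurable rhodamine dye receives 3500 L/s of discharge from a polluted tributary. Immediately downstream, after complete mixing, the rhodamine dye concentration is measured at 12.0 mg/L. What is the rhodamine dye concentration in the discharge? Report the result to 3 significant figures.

72.7 mg/L

Mass balance: 17700·0 + 3500·Cₑ = 21200·12.00
→ Cₑ = (21200·12.00 − 17700·0) / 3500 = 72.69 mg/L.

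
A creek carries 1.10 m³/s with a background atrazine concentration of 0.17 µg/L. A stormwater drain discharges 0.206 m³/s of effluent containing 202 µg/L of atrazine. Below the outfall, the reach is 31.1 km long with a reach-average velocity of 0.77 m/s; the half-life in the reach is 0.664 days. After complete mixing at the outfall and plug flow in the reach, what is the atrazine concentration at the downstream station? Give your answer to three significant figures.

After mixing, C = (1.100·0.1700 + 0.2060·202.0) / 1.306 = 41.80/1.306 = 32.01 µg/L.
Travel time t = 31.1·1000 / 0.77 = 40390 s = 11.22 h.
Half-life 0.664 d → k = ln 2 / 0.664 = 1.044 d⁻¹.
First-order decay: C = 32.01·exp(−k·t) = 32.01·0.6139 = 19.65 µg/L.

19.6 µg/L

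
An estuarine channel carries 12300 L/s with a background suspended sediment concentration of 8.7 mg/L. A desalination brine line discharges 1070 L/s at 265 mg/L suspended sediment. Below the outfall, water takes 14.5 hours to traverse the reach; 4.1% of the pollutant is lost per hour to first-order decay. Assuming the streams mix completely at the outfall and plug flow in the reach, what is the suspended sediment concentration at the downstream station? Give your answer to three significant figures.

15.9 mg/L

After mixing, C = (12300·8.700 + 1070·265.0) / 13370 = 390600/13370 = 29.21 mg/L.
4.1%/h lost → k = −ln(1 − 0.041) = 0.04186 h⁻¹.
First-order decay: C = 29.21·exp(−k·t) = 29.21·0.5450 = 15.92 mg/L.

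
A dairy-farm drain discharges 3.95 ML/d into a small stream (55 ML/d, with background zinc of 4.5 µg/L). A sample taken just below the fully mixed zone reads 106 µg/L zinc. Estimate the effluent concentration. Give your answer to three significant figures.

Mass balance: 55.00·4.500 + 3.950·Cₑ = 58.95·106.0
→ Cₑ = (58.95·106.0 − 55.00·4.500) / 3.950 = 1519 µg/L.

1520 µg/L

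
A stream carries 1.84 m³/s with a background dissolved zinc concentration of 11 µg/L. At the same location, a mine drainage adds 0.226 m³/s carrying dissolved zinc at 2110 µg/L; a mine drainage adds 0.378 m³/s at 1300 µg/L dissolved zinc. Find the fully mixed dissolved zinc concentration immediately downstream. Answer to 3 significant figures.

Conservation of mass: C = (1.840·11.00 + 0.2260·2110 + 0.3780·1300) / 2.444 = 988.5/2.444 = 404.5 µg/L.

404 µg/L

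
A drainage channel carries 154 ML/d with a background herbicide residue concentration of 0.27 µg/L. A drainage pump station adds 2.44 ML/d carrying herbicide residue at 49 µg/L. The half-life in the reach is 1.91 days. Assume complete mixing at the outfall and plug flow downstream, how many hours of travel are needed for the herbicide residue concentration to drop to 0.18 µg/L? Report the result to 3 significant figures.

Flow-weighted average: C = (154.0·0.2700 + 2.440·49.00) / 156.4 = 161.1/156.4 = 1.030 µg/L.
Half-life 1.91 d → k = ln 2 / 1.91 = 0.3629 d⁻¹.
1.030·exp(−k·t) = 0.18 → t = ln(1.030/0.18)/k = 415300 s = 115.4 h.

115 h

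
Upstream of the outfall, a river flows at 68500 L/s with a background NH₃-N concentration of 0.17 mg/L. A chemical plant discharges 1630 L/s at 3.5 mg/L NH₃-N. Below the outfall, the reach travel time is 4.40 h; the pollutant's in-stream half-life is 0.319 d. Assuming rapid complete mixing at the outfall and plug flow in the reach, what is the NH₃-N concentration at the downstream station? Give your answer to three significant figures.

Conservation of mass: C = (68500·0.1700 + 1630·3.500) / 70130 = 17350/70130 = 0.2474 mg/L.
Half-life 0.319 d → k = ln 2 / 0.319 = 2.173 d⁻¹.
Applying C = C₀e^(−kt): 0.2474 × 0.6714 = 0.1661 mg/L.

0.166 mg/L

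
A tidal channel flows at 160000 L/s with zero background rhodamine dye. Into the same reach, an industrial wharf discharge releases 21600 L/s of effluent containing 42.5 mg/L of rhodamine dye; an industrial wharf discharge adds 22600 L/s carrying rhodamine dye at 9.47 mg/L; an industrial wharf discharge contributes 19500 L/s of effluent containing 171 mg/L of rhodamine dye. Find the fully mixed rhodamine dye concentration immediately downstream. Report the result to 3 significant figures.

20.0 mg/L

Mixed concentration C = ΣQC/ΣQ = (160000·0 + 21600·42.50 + 22600·9.470 + 19500·171.0) / 223700 = 4467000/223700 = 19.97 mg/L.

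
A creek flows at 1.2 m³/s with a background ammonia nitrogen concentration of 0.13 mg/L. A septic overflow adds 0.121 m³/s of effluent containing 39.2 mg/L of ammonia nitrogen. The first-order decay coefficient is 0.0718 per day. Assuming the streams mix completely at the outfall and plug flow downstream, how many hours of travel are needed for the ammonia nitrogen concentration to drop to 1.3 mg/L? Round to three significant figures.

350 h

Mixed concentration C = ΣQC/ΣQ = (1.200·0.1300 + 0.1210·39.20) / 1.321 = 4.899/1.321 = 3.709 mg/L.
3.709·exp(−k·t) = 1.3 → t = ln(3.709/1.3)/k = 1261000 s = 350.4 h.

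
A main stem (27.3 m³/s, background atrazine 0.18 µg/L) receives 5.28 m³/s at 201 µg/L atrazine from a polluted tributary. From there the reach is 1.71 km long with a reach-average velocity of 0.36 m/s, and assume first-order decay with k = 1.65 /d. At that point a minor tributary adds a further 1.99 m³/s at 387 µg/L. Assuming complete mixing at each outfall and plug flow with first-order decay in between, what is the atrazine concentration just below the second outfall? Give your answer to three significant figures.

Flow-weighted average: C = (27.30·0.1800 + 5.280·201.0) / 32.58 = 1066/32.58 = 32.73 µg/L; combined flow 32.58 m³/s.
Travel time t = 1.71·1000 / 0.36 = 4750 s = 1.319 h.
First-order decay: C = 32.73·exp(−k·t) = 32.73·0.9133 = 29.89 µg/L.
Second outfall: C = (32.58·29.89 + 1.990·387.0)/34.57 = 50.44 µg/L.

50.4 µg/L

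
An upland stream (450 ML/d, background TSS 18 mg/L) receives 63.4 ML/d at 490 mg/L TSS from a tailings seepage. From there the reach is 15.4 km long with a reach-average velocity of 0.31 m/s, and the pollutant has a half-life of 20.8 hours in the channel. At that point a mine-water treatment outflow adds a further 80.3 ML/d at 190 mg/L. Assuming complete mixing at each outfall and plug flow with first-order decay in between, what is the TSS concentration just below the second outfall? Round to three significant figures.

After mixing, C = (450.0·18.00 + 63.40·490.0) / 513.4 = 39170/513.4 = 76.29 mg/L; combined flow 513.4 ML/d.
Travel time t = 15.4·1000 / 0.31 = 49680 s = 13.80 h.
Half-life 20.8 h → k = ln 2 / 20.8 = 0.03332 h⁻¹ = 0.7998 d⁻¹.
After decay, C = 76.29 × e^(−kt) = 76.29 × 0.6314 = 48.17 mg/L.
Second outfall: C = (513.4·48.17 + 80.30·190.0)/593.7 = 67.35 mg/L.

67.3 mg/L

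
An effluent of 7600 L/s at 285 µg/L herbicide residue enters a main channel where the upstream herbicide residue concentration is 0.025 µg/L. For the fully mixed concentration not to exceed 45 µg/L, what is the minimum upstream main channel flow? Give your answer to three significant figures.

40600 L/s

Set C_mix = 45: (Q·0.02500 + 7600·285.0) / (Q + 7600) = 45
→ Q = 7600·(285.0 − 45)/(45 − 0.02500) = 40560 L/s.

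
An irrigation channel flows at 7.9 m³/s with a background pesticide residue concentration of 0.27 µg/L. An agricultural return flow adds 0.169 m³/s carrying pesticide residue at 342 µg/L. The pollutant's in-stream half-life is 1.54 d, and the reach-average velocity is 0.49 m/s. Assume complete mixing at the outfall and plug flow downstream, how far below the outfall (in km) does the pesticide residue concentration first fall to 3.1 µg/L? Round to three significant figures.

Flow-weighted average: C = (7.900·0.2700 + 0.1690·342.0) / 8.069 = 59.93/8.069 = 7.427 µg/L.
Half-life 1.54 d → k = ln 2 / 1.54 = 0.4501 d⁻¹.
Set 7.427·exp(−k·t) = 3.1 → t = ln(7.427/3.1)/k = 167700 s = 46.59 h.
Distance = v·t = 0.49·167700 = 82190 m = 82.19 km.

82.2 km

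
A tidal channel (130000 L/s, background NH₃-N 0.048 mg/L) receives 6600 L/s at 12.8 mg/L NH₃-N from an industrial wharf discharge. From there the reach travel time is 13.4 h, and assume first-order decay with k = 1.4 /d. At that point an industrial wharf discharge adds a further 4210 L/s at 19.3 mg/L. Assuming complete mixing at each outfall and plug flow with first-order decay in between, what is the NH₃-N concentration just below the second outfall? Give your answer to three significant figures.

0.872 mg/L

Conservation of mass: C = (130000·0.04800 + 6600·12.80) / 136600 = 90720/136600 = 0.6641 mg/L; combined flow 136600 L/s.
Decay over the reach: 0.6641·exp(−kt) = 0.6641·0.4576 = 0.3039 mg/L.
At the second outfall, C = (136600·0.3039 + 4210·19.30) / (136600 + 4210) = 0.8719 mg/L.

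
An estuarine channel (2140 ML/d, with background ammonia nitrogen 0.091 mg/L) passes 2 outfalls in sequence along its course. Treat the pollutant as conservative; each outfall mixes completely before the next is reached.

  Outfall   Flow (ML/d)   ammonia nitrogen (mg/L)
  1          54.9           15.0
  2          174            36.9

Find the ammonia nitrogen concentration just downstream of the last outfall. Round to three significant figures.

3.14 mg/L

Below outfall 1: Q → 2195 ML/d, C = (2140·0.09100 + 54.90·15.00)/2195 = 0.4639 mg/L.
Below outfall 2: Q → 2369 ML/d, C = (2195·0.4639 + 174.0·36.90)/2369 = 3.140 mg/L.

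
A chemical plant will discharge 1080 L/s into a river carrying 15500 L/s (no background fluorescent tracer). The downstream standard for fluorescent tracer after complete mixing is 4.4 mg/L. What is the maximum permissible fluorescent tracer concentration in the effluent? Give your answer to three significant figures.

67.5 mg/L

At the limit, (Qr·Cr + Qe·Cₑ)/(Qr + Qe) = 4.4:
Cₑ = (16580·4.4 − 15500·0) / 1080 = 67.55 mg/L.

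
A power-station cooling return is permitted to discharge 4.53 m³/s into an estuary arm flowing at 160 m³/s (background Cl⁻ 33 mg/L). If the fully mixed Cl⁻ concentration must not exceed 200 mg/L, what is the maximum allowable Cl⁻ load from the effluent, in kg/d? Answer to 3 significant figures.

Mass balance at the limit: 160.0·33.00 + 4.530·Cₑ = 164.5·200 → Cₑ = 6098 mg/L.
Load = 4.530 m³/s × 6098 g/m³ × 86 400 s/d = 2387000 kg/d.

2390000 kg/d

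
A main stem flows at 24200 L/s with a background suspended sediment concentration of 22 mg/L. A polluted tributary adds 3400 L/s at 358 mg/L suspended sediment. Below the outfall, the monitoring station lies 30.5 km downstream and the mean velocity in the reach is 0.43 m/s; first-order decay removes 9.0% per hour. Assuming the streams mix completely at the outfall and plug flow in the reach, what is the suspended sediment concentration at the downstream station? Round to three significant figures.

9.89 mg/L

After mixing, C = (24200·22.00 + 3400·358.0) / 27600 = 1750000/27600 = 63.39 mg/L.
Travel time t = 30.5·1000 / 0.43 = 70930 s = 19.70 h.
9.0%/h lost → k = −ln(1 − 0.09) = 0.09431 h⁻¹.
Decay over the reach: 63.39·exp(−kt) = 63.39·0.1560 = 9.886 mg/L.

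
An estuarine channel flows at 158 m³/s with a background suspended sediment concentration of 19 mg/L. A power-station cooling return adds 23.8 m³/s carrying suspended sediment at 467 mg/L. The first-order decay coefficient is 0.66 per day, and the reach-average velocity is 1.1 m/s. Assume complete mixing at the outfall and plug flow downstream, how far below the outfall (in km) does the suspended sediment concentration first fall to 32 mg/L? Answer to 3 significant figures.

128 km

After mixing, C = (158.0·19.00 + 23.80·467.0) / 181.8 = 14120/181.8 = 77.65 mg/L.
Set 77.65·exp(−k·t) = 32 → t = ln(77.65/32)/k = 116000 s = 32.24 h.
Distance = v·t = 1.1·116000 = 127700 m = 127.7 km.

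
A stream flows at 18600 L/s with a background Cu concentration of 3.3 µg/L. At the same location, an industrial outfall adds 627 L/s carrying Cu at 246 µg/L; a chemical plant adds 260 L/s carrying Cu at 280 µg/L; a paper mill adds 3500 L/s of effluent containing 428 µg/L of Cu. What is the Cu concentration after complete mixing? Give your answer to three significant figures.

Mixed concentration C = ΣQC/ΣQ = (18600·3.300 + 627.0·246.0 + 260.0·280.0 + 3500·428.0) / 22990 = 1786000/22990 = 77.71 µg/L.

77.7 µg/L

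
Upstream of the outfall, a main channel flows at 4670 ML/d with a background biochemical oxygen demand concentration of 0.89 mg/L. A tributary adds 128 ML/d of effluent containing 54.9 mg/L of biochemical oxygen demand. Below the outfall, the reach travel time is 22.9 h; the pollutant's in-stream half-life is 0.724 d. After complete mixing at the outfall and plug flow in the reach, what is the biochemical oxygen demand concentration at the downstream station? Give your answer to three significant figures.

0.935 mg/L

After mixing, C = (4670·0.8900 + 128.0·54.90) / 4798 = 11180/4798 = 2.331 mg/L.
Half-life 0.724 d → k = ln 2 / 0.724 = 0.9574 d⁻¹.
First-order decay: C = 2.331·exp(−k·t) = 2.331·0.4011 = 0.9349 mg/L.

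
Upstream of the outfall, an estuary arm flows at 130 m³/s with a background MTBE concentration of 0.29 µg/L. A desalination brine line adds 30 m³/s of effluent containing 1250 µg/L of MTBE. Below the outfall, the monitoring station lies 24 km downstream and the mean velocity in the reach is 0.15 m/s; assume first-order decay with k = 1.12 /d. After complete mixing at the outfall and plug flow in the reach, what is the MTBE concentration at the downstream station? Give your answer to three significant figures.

29.5 µg/L

Mass balance: C = (130.0·0.2900 + 30.00·1250) / 160.0 = 37540/160.0 = 234.6 µg/L.
Travel time t = 24·1000 / 0.15 = 160000 s = 44.44 h.
Applying C = C₀e^(−kt): 234.6 × 0.1257 = 29.48 µg/L.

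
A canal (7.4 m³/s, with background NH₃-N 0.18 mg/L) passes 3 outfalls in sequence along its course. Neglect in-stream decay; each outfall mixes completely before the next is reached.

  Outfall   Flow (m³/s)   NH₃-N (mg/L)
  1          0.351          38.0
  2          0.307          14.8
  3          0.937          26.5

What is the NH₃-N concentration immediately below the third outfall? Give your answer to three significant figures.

4.90 mg/L

Below outfall 1: Q → 7.751 m³/s, C = (7.400·0.1800 + 0.3510·38.00)/7.751 = 1.893 mg/L.
Below outfall 2: Q → 8.058 m³/s, C = (7.751·1.893 + 0.3070·14.80)/8.058 = 2.384 mg/L.
Below outfall 3: Q → 8.995 m³/s, C = (8.058·2.384 + 0.9370·26.50)/8.995 = 4.897 mg/L.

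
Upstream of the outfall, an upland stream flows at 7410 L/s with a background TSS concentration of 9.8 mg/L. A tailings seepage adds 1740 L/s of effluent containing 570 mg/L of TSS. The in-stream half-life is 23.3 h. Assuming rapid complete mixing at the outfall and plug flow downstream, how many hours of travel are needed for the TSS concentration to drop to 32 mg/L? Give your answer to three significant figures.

Conservation of mass: C = (7410·9.800 + 1740·570.0) / 9150 = 1064000/9150 = 116.3 mg/L.
Half-life 23.3 h → k = ln 2 / 23.3 = 0.02975 h⁻¹ = 0.7140 d⁻¹.
116.3·exp(−k·t) = 32 → t = ln(116.3/32)/k = 156200 s = 43.39 h.

43.4 h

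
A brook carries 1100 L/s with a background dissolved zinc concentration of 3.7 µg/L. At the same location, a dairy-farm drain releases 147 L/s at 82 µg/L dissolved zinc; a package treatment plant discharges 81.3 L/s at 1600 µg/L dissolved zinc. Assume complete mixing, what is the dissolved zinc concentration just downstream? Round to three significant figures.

110 µg/L

Mixed concentration C = ΣQC/ΣQ = (1100·3.700 + 147.0·82.00 + 81.30·1600) / 1328 = 146200/1328 = 110.1 µg/L.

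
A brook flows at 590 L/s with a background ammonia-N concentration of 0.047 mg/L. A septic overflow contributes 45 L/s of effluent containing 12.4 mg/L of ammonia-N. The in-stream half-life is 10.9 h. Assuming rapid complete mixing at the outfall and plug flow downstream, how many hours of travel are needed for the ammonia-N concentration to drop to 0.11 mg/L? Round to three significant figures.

33.4 h

Mass balance: C = (590.0·0.04700 + 45.00·12.40) / 635.0 = 585.7/635.0 = 0.9224 mg/L.
Half-life 10.9 h → k = ln 2 / 10.9 = 0.06359 h⁻¹ = 1.526 d⁻¹.
0.9224·exp(−k·t) = 0.11 → t = ln(0.9224/0.11)/k = 120400 s = 33.44 h.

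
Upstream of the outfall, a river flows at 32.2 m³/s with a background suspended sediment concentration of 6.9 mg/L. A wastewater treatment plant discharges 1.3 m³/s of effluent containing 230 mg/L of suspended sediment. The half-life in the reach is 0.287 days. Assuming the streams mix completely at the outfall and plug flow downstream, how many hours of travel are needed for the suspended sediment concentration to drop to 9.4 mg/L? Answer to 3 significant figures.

Mixed concentration C = ΣQC/ΣQ = (32.20·6.900 + 1.300·230.0) / 33.50 = 521.2/33.50 = 15.56 mg/L.
Half-life 0.287 d → k = ln 2 / 0.287 = 2.415 d⁻¹.
15.56·exp(−k·t) = 9.4 → t = ln(15.56/9.4)/k = 18020 s = 5.007 h.

5.01 h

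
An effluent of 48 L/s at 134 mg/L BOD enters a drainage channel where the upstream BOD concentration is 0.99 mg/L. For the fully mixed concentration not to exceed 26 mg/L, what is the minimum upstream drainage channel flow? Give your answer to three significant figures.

Set C_mix = 26: (Q·0.9900 + 48.00·134.0) / (Q + 48.00) = 26
→ Q = 48.00·(134.0 − 26)/(26 − 0.9900) = 207.3 L/s.

207 L/s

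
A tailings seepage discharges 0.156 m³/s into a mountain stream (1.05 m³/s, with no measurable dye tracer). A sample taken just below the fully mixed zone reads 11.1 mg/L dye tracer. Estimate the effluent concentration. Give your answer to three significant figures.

Mass balance: 1.050·0 + 0.1560·Cₑ = 1.206·11.10
→ Cₑ = (1.206·11.10 − 1.050·0) / 0.1560 = 85.81 mg/L.

85.8 mg/L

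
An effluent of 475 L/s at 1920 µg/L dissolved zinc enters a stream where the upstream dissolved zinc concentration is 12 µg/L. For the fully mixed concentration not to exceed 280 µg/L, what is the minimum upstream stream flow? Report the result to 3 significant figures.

Set C_mix = 280: (Q·12.00 + 475.0·1920) / (Q + 475.0) = 280
→ Q = 475.0·(1920 − 280)/(280 − 12.00) = 2907 L/s.

2910 L/s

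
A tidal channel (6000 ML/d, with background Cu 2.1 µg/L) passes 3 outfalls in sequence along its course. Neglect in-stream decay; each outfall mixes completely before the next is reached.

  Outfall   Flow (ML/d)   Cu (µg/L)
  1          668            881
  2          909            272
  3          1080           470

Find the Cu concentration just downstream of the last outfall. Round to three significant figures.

157 µg/L

After outfall 1: Q = 6000 + 668.0 = 6668 ML/d; C = (6000·2.100 + 668.0·881.0)/6668 = 90.15 µg/L.
After outfall 2: Q = 6668 + 909.0 = 7577 ML/d; C = (6668·90.15 + 909.0·272.0)/7577 = 112.0 µg/L.
After outfall 3: Q = 7577 + 1080 = 8657 ML/d; C = (7577·112.0 + 1080·470.0)/8657 = 156.6 µg/L.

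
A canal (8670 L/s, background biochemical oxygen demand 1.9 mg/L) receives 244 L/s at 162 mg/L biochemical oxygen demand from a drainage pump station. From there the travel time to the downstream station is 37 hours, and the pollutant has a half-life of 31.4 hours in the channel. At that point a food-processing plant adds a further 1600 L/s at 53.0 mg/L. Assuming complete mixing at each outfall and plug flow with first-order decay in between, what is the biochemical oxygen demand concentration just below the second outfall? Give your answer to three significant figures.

Flow-weighted average: C = (8670·1.900 + 244.0·162.0) / 8914 = 56000/8914 = 6.282 mg/L; combined flow 8914 L/s.
Half-life 31.4 h → k = ln 2 / 31.4 = 0.02207 h⁻¹ = 0.5298 d⁻¹.
Applying C = C₀e^(−kt): 6.282 × 0.4419 = 2.776 mg/L.
At the second outfall, C = (8914·2.776 + 1600·53.00) / (8914 + 1600) = 10.42 mg/L.

10.4 mg/L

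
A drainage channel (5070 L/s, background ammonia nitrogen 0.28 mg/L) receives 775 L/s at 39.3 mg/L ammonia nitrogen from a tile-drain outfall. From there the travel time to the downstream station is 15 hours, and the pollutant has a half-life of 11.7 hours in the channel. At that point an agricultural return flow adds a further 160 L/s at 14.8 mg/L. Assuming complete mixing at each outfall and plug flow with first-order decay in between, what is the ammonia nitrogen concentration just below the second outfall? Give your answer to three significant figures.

2.58 mg/L

Mass balance: C = (5070·0.2800 + 775.0·39.30) / 5845 = 31880/5845 = 5.454 mg/L; combined flow 5845 L/s.
Half-life 11.7 h → k = ln 2 / 11.7 = 0.05924 h⁻¹ = 1.422 d⁻¹.
Applying C = C₀e^(−kt): 5.454 × 0.4112 = 2.243 mg/L.
Second outfall: C = (5845·2.243 + 160.0·14.80)/6005 = 2.577 mg/L.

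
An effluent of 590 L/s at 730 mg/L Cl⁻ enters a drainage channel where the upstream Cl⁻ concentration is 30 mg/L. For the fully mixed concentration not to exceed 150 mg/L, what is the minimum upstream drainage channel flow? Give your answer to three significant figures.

2850 L/s

Set C_mix = 150: (Q·30.00 + 590.0·730.0) / (Q + 590.0) = 150
→ Q = 590.0·(730.0 − 150)/(150 − 30.00) = 2852 L/s.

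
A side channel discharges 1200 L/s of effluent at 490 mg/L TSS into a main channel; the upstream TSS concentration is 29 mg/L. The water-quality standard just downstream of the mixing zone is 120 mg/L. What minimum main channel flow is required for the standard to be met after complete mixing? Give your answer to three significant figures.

Set C_mix = 120: (Q·29.00 + 1200·490.0) / (Q + 1200) = 120
→ Q = 1200·(490.0 − 120)/(120 − 29.00) = 4879 L/s.

4880 L/s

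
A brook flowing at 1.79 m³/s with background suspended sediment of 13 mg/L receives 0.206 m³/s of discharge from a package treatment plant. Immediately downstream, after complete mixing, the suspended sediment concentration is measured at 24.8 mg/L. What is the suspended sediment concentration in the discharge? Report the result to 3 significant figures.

127 mg/L

Mass balance: 1.790·13.00 + 0.2060·Cₑ = 1.996·24.80
→ Cₑ = (1.996·24.80 − 1.790·13.00) / 0.2060 = 127.3 mg/L.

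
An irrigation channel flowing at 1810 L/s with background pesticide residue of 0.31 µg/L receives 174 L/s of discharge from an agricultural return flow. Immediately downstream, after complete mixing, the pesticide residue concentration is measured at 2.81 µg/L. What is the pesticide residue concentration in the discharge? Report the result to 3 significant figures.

28.8 µg/L

Mass balance: 1810·0.3100 + 174.0·Cₑ = 1984·2.810
→ Cₑ = (1984·2.810 − 1810·0.3100) / 174.0 = 28.82 µg/L.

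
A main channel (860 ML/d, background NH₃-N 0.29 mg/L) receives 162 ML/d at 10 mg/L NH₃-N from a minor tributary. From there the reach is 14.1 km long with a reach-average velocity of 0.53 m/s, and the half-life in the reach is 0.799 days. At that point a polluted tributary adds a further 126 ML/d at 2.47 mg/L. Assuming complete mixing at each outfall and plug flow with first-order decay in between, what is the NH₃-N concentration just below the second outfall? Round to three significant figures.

Flow-weighted average: C = (860.0·0.2900 + 162.0·10.00) / 1022 = 1869/1022 = 1.829 mg/L; combined flow 1022 ML/d.
Travel time t = 14.1·1000 / 0.53 = 26600 s = 7.390 h.
Half-life 0.799 d → k = ln 2 / 0.799 = 0.8675 d⁻¹.
First-order decay: C = 1.829·exp(−k·t) = 1.829·0.7656 = 1.400 mg/L.
At the second outfall, C = (1022·1.400 + 126.0·2.470) / (1022 + 126.0) = 1.518 mg/L.

1.52 mg/L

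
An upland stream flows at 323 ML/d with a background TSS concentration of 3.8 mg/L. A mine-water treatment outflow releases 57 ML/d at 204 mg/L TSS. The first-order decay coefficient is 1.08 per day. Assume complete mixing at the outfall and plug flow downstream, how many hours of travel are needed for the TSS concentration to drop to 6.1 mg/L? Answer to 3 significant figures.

After mixing, C = (323.0·3.800 + 57.00·204.0) / 380.0 = 12860/380.0 = 33.83 mg/L.
33.83·exp(−k·t) = 6.1 → t = ln(33.83/6.1)/k = 137000 s = 38.07 h.

38.1 h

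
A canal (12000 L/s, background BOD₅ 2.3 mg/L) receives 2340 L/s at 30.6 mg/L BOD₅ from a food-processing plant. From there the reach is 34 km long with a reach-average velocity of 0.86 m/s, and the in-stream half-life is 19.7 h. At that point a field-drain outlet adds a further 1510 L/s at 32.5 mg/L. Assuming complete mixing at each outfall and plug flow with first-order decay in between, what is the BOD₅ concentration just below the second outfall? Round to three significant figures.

Flow-weighted average: C = (12000·2.300 + 2340·30.60) / 14340 = 99200/14340 = 6.918 mg/L; combined flow 14340 L/s.
Travel time t = 34·1000 / 0.86 = 39530 s = 10.98 h.
Half-life 19.7 h → k = ln 2 / 19.7 = 0.03519 h⁻¹ = 0.8444 d⁻¹.
Applying C = C₀e^(−kt): 6.918 × 0.6795 = 4.701 mg/L.
At the second outfall, C = (14340·4.701 + 1510·32.50) / (14340 + 1510) = 7.349 mg/L.

7.35 mg/L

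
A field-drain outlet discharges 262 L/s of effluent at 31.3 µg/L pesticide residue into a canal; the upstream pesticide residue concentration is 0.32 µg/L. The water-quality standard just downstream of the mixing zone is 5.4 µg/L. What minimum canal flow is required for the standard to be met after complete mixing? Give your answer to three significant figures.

Set C_mix = 5.4: (Q·0.3200 + 262.0·31.30) / (Q + 262.0) = 5.4
→ Q = 262.0·(31.30 − 5.4)/(5.4 − 0.3200) = 1336 L/s.

1340 L/s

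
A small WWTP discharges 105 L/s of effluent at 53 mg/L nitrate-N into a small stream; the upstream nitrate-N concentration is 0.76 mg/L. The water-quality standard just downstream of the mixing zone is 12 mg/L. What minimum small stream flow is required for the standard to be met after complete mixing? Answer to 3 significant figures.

Set C_mix = 12: (Q·0.7600 + 105.0·53.00) / (Q + 105.0) = 12
→ Q = 105.0·(53.00 − 12)/(12 − 0.7600) = 383.0 L/s.

383 L/s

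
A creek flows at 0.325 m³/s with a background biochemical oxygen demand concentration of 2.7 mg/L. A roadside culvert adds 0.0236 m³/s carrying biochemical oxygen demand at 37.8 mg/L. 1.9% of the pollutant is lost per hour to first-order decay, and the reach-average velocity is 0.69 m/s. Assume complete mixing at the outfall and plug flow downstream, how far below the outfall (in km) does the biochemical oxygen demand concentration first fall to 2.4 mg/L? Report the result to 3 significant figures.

97.0 km

Mixed concentration C = ΣQC/ΣQ = (0.3250·2.700 + 0.02360·37.80) / 0.3486 = 1.770/0.3486 = 5.076 mg/L.
1.9%/h lost → k = −ln(1 − 0.019) = 0.01918 h⁻¹.
Set 5.076·exp(−k·t) = 2.4 → t = ln(5.076/2.4)/k = 140600 s = 39.05 h.
Distance = v·t = 0.69·140600 = 97000 m = 97.00 km.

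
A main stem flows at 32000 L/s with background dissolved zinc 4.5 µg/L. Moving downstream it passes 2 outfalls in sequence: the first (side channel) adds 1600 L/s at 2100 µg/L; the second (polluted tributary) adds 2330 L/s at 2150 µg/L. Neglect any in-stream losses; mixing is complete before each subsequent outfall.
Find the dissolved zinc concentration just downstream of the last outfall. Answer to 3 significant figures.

Outfall 1: combined Q = 33600 L/s; C = (32000·4.500 + 1600·2100)/33600 = 104.3 µg/L.
Outfall 2: combined Q = 35930 L/s; C = (33600·104.3 + 2330·2150)/35930 = 236.9 µg/L.

237 µg/L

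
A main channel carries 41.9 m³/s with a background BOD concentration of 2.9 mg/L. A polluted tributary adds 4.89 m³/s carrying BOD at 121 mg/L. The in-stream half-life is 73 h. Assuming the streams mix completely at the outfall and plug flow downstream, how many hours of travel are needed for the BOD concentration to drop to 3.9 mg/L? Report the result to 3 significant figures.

Conservation of mass: C = (41.90·2.900 + 4.890·121.0) / 46.79 = 713.2/46.79 = 15.24 mg/L.
Half-life 73 h → k = ln 2 / 73 = 0.009495 h⁻¹ = 0.2279 d⁻¹.
15.24·exp(−k·t) = 3.9 → t = ln(15.24/3.9)/k = 516800 s = 143.6 h.

144 h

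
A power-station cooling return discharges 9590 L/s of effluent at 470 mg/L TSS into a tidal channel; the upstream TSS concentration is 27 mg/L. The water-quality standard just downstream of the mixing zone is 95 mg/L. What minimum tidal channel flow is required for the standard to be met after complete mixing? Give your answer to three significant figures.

Set C_mix = 95: (Q·27.00 + 9590·470.0) / (Q + 9590) = 95
→ Q = 9590·(470.0 − 95)/(95 − 27.00) = 52890 L/s.

52900 L/s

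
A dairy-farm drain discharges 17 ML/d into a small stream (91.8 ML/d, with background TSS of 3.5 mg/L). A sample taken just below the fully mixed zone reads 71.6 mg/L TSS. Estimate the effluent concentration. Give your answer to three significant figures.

Mass balance: 91.80·3.500 + 17.00·Cₑ = 108.8·71.60
→ Cₑ = (108.8·71.60 − 91.80·3.500) / 17.00 = 439.3 mg/L.

439 mg/L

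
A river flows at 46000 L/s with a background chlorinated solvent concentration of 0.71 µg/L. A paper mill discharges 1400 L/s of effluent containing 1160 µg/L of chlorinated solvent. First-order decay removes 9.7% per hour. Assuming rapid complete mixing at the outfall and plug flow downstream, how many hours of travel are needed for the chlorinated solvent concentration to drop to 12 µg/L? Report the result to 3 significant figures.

10.5 h

Flow-weighted average: C = (46000·0.7100 + 1400·1160) / 47400 = 1657000/47400 = 34.95 µg/L.
9.7%/h lost → k = −ln(1 − 0.097) = 0.1020 h⁻¹.
34.95·exp(−k·t) = 12 → t = ln(34.95/12)/k = 37720 s = 10.48 h.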